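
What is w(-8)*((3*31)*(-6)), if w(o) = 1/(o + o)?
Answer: 279/8 ≈ 34.875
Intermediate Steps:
w(o) = 1/(2*o)
w(-8)*((3*31)*(-6)) = ((½)/(-8))*((3*31)*(-6)) = ((½)*(-⅛))*(93*(-6)) = -1/16*(-558) = 279/8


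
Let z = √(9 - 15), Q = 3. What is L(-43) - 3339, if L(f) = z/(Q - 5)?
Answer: -3339 - I*√6/2 ≈ -3339.0 - 1.2247*I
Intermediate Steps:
z = I*√6 (z = √(-6) = I*√6 ≈ 2.4495*I)
L(f) = -I*√6/2 (L(f) = (I*√6)/(3 - 5) = (I*√6)/(-2) = (I*√6)*(-½) = -I*√6/2)
L(-43) - 3339 = -I*√6/2 - 3339 = -3339 - I*√6/2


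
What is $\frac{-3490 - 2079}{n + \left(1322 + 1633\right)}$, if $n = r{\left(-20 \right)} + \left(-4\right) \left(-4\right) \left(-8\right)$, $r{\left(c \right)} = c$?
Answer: $- \frac{5569}{2807} \approx -1.984$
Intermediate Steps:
$n = -148$ ($n = -20 + \left(-4\right) \left(-4\right) \left(-8\right) = -20 + 16 \left(-8\right) = -20 - 128 = -148$)
$\frac{-3490 - 2079}{n + \left(1322 + 1633\right)} = \frac{-3490 - 2079}{-148 + \left(1322 + 1633\right)} = - \frac{5569}{-148 + 2955} = - \frac{5569}{2807}$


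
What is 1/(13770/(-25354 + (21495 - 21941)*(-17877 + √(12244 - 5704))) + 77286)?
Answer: 406820845830715642/31441556595727727923467 - 341190*√1635/10480518865242575974489 ≈ 1.2939e-5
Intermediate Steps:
1/(13770/(-25354 + (21495 - 21941)*(-17877 + √(12244 - 5704))) + 77286) = 1/(13770/(-25354 - 446*(-17877 + √6540)) + 77286) = 1/(13770/(-25354 - 446*(-17877 + 2*√1635)) + 77286) = 1/(13770/(-25354 + (7973142 - 892*√1635)) + 77286) = 1/(13770/(7947788 - 892*√1635) + 77286) = 1/(77286 + 13770/(7947788 - 892*√1635))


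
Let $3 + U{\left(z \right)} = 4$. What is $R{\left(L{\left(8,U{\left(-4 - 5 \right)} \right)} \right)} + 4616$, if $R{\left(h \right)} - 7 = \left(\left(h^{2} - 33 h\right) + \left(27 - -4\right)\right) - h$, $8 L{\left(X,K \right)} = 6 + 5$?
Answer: $\frac{294985}{64} \approx 4609.1$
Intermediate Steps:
$U{\left(z \right)} = 1$ ($U{\left(z \right)} = -3 + 4 = 1$)
$L{\left(X,K \right)} = \frac{11}{8}$ ($L{\left(X,K \right)} = \frac{6 + 5}{8} = \frac{1}{8} \cdot 11 = \frac{11}{8}$)
$R{\left(h \right)} = 38 + h^{2} - 34 h$ ($R{\left(h \right)} = 7 - \left(-31 - h^{2} + 34 h\right) = 7 + \left(31 + h^{2} - 34 h\right) = 38 + h^{2} - 34 h$)
$R{\left(L{\left(8,U{\left(-4 - 5 \right)} \right)} \right)} + 4616 = \left(38 + \left(\frac{11}{8}\right)^{2} - \frac{187}{4}\right) + 4616 = \left(38 + \frac{121}{64} - \frac{187}{4}\right) + 4616 = - \frac{439}{64} + 4616 = \frac{294985}{64}$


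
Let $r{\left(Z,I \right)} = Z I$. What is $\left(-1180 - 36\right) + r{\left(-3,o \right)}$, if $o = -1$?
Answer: $-1213$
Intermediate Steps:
$r{\left(Z,I \right)} = I Z$
$\left(-1180 - 36\right) + r{\left(-3,o \right)} = \left(-1180 - 36\right) - -3 = -1216 + 3 = -1213$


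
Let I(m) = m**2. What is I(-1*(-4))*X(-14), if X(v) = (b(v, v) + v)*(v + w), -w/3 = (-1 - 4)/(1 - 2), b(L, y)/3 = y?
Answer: 25984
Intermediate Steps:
b(L, y) = 3*y
w = -15 (w = -3*(-1 - 4)/(1 - 2) = -(-15)/(-1) = -(-15)*(-1) = -3*5 = -15)
X(v) = 4*v*(-15 + v) (X(v) = (3*v + v)*(v - 15) = (4*v)*(-15 + v) = 4*v*(-15 + v))
I(-1*(-4))*X(-14) = (-1*(-4))**2*(4*(-14)*(-15 - 14)) = 4**2*(4*(-14)*(-29)) = 16*1624 = 25984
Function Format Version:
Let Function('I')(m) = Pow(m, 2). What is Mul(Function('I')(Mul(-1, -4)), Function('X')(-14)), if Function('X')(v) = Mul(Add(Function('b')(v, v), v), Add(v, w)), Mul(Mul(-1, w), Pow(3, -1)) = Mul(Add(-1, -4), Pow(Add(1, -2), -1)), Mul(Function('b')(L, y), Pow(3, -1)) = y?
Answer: 25984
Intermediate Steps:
Function('b')(L, y) = Mul(3, y)
w = -15 (w = Mul(-3, Mul(Add(-1, -4), Pow(Add(1, -2), -1))) = Mul(-3, Mul(-5, Pow(-1, -1))) = Mul(-3, Mul(-5, -1)) = Mul(-3, 5) = -15)
Function('X')(v) = Mul(4, v, Add(-15, v)) (Function('X')(v) = Mul(Add(Mul(3, v), v), Add(v, -15)) = Mul(Mul(4, v), Add(-15, v)) = Mul(4, v, Add(-15, v)))
Mul(Function('I')(Mul(-1, -4)), Function('X')(-14)) = Mul(Pow(Mul(-1, -4), 2), Mul(4, -14, Add(-15, -14))) = Mul(Pow(4, 2), Mul(4, -14, -29)) = Mul(16, 1624) = 25984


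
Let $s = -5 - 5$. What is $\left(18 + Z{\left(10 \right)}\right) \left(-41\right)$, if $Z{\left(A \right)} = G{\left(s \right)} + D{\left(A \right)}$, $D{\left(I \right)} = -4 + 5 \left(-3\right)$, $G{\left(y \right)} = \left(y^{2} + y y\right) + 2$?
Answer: $-8241$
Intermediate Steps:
$s = -10$ ($s = -5 - 5 = -10$)
$G{\left(y \right)} = 2 + 2 y^{2}$ ($G{\left(y \right)} = \left(y^{2} + y^{2}\right) + 2 = 2 y^{2} + 2 = 2 + 2 y^{2}$)
$D{\left(I \right)} = -19$ ($D{\left(I \right)} = -4 - 15 = -19$)
$Z{\left(A \right)} = 183$ ($Z{\left(A \right)} = \left(2 + 2 \left(-10\right)^{2}\right) - 19 = \left(2 + 2 \cdot 100\right) - 19 = \left(2 + 200\right) - 19 = 202 - 19 = 183$)
$\left(18 + Z{\left(10 \right)}\right) \left(-41\right) = \left(18 + 183\right) \left(-41\right) = 201 \left(-41\right) = -8241$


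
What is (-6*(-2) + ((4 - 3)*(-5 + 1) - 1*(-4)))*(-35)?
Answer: -420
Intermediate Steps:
(-6*(-2) + ((4 - 3)*(-5 + 1) - 1*(-4)))*(-35) = (12 + (1*(-4) + 4))*(-35) = (12 + (-4 + 4))*(-35) = (12 + 0)*(-35) = 12*(-35) = -420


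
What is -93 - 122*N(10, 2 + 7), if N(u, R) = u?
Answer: -1313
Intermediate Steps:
-93 - 122*N(10, 2 + 7) = -93 - 122*10 = -93 - 1220 = -1313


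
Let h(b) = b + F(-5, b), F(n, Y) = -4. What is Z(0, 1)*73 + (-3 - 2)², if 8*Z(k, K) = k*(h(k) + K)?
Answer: 25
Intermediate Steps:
h(b) = -4 + b (h(b) = b - 4 = -4 + b)
Z(k, K) = k*(-4 + K + k)/8 (Z(k, K) = (k*((-4 + k) + K))/8 = (k*(-4 + K + k))/8 = k*(-4 + K + k)/8)
Z(0, 1)*73 + (-3 - 2)² = ((⅛)*0*(-4 + 1 + 0))*73 + (-3 - 2)² = ((⅛)*0*(-3))*73 + (-5)² = 0*73 + 25 = 0 + 25 = 25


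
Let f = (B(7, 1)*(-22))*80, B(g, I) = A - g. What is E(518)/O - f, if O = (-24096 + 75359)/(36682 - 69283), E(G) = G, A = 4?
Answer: -287555958/51263 ≈ -5609.4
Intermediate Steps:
B(g, I) = 4 - g
O = -51263/32601 (O = 51263/(-32601) = 51263*(-1/32601) = -51263/32601 ≈ -1.5724)
f = 5280 (f = ((4 - 1*7)*(-22))*80 = ((4 - 7)*(-22))*80 = -3*(-22)*80 = 66*80 = 5280)
E(518)/O - f = 518/(-51263/32601) - 1*5280 = 518*(-32601/51263) - 5280 = -16887318/51263 - 5280 = -287555958/51263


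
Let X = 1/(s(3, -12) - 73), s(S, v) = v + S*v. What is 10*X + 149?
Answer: 18019/121 ≈ 148.92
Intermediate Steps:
X = -1/121 (X = 1/(-12*(1 + 3) - 73) = 1/(-12*4 - 73) = 1/(-48 - 73) = 1/(-121) = -1/121 ≈ -0.0082645)
10*X + 149 = 10*(-1/121) + 149 = -10/121 + 149 = 18019/121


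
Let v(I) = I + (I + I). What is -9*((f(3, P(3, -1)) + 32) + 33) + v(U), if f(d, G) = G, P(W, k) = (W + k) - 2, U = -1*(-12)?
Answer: -549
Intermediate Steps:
U = 12
P(W, k) = -2 + W + k
v(I) = 3*I (v(I) = I + 2*I = 3*I)
-9*((f(3, P(3, -1)) + 32) + 33) + v(U) = -9*(((-2 + 3 - 1) + 32) + 33) + 3*12 = -9*((0 + 32) + 33) + 36 = -9*(32 + 33) + 36 = -9*65 + 36 = -585 + 36 = -549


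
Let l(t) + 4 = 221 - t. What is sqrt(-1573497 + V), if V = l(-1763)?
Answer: 3*I*sqrt(174613) ≈ 1253.6*I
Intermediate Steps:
l(t) = 217 - t (l(t) = -4 + (221 - t) = 217 - t)
V = 1980 (V = 217 - 1*(-1763) = 217 + 1763 = 1980)
sqrt(-1573497 + V) = sqrt(-1573497 + 1980) = sqrt(-1571517) = 3*I*sqrt(174613)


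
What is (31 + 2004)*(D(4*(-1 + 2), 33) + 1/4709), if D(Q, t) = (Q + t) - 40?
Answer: -28746410/4709 ≈ -6104.6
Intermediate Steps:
D(Q, t) = -40 + Q + t
(31 + 2004)*(D(4*(-1 + 2), 33) + 1/4709) = (31 + 2004)*((-40 + 4*(-1 + 2) + 33) + 1/4709) = 2035*((-40 + 4*1 + 33) + 1/4709) = 2035*((-40 + 4 + 33) + 1/4709) = 2035*(-3 + 1/4709) = 2035*(-14126/4709) = -28746410/4709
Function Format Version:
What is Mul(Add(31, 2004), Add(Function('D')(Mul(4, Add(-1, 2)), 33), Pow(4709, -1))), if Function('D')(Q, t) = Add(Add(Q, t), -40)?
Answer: Rational(-28746410, 4709) ≈ -6104.6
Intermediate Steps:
Function('D')(Q, t) = Add(-40, Q, t)
Mul(Add(31, 2004), Add(Function('D')(Mul(4, Add(-1, 2)), 33), Pow(4709, -1))) = Mul(Add(31, 2004), Add(Add(-40, Mul(4, Add(-1, 2)), 33), Pow(4709, -1))) = Mul(2035, Add(Add(-40, Mul(4, 1), 33), Rational(1, 4709))) = Mul(2035, Add(Add(-40, 4, 33), Rational(1, 4709))) = Mul(2035, Add(-3, Rational(1, 4709))) = Mul(2035, Rational(-14126, 4709)) = Rational(-28746410, 4709)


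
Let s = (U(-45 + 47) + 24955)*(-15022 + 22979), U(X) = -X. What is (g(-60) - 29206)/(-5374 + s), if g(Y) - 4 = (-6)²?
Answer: -29166/198545647 ≈ -0.00014690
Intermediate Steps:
g(Y) = 40 (g(Y) = 4 + (-6)² = 4 + 36 = 40)
s = 198551021 (s = (-(-45 + 47) + 24955)*(-15022 + 22979) = (-1*2 + 24955)*7957 = (-2 + 24955)*7957 = 24953*7957 = 198551021)
(g(-60) - 29206)/(-5374 + s) = (40 - 29206)/(-5374 + 198551021) = -29166/198545647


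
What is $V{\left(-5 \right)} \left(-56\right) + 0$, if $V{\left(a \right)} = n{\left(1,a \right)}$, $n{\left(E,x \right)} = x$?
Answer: $280$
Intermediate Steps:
$V{\left(a \right)} = a$
$V{\left(-5 \right)} \left(-56\right) + 0 = \left(-5\right) \left(-56\right) + 0 = 280 + 0 = 280$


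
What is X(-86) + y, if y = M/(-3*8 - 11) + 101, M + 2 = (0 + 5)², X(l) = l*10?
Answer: -26588/35 ≈ -759.66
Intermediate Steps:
X(l) = 10*l
M = 23 (M = -2 + (0 + 5)² = -2 + 5² = -2 + 25 = 23)
y = 3512/35 (y = 23/(-3*8 - 11) + 101 = 23/(-24 - 11) + 101 = 23/(-35) + 101 = -1/35*23 + 101 = -23/35 + 101 = 3512/35 ≈ 100.34)
X(-86) + y = 10*(-86) + 3512/35 = -860 + 3512/35 = -26588/35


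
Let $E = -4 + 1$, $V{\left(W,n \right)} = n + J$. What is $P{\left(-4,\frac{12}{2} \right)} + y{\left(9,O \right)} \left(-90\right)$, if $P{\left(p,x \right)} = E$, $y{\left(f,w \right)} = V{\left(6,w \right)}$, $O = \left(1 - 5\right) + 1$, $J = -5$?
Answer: $717$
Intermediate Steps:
$O = -3$ ($O = -4 + 1 = -3$)
$V{\left(W,n \right)} = -5 + n$ ($V{\left(W,n \right)} = n - 5 = -5 + n$)
$E = -3$
$y{\left(f,w \right)} = -5 + w$
$P{\left(p,x \right)} = -3$
$P{\left(-4,\frac{12}{2} \right)} + y{\left(9,O \right)} \left(-90\right) = -3 + \left(-5 - 3\right) \left(-90\right) = -3 - -720 = -3 + 720 = 717$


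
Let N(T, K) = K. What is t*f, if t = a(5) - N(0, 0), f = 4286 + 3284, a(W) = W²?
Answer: 189250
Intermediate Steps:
f = 7570
t = 25 (t = 5² - 1*0 = 25 + 0 = 25)
t*f = 25*7570 = 189250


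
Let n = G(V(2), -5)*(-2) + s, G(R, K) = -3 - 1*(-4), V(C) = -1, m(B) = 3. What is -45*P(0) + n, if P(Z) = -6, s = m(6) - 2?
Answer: 269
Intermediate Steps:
G(R, K) = 1 (G(R, K) = -3 + 4 = 1)
s = 1 (s = 3 - 2 = 1)
n = -1 (n = 1*(-2) + 1 = -2 + 1 = -1)
-45*P(0) + n = -45*(-6) - 1 = 270 - 1 = 269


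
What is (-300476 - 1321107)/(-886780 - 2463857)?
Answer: 1621583/3350637 ≈ 0.48396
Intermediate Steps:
(-300476 - 1321107)/(-886780 - 2463857) = -1621583/(-3350637) = -1621583*(-1/3350637) = 1621583/3350637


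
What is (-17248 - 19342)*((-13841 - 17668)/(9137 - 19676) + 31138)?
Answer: -1334294562410/1171 ≈ -1.1394e+9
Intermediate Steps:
(-17248 - 19342)*((-13841 - 17668)/(9137 - 19676) + 31138) = -36590*(-31509/(-10539) + 31138) = -36590*(-31509*(-1/10539) + 31138) = -36590*(3501/1171 + 31138) = -36590*36466099/1171 = -1334294562410/1171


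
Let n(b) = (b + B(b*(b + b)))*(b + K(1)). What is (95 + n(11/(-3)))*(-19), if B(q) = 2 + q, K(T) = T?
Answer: -14231/27 ≈ -527.07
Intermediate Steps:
n(b) = (1 + b)*(2 + b + 2*b**2) (n(b) = (b + (2 + b*(b + b)))*(b + 1) = (b + (2 + b*(2*b)))*(1 + b) = (b + (2 + 2*b**2))*(1 + b) = (2 + b + 2*b**2)*(1 + b) = (1 + b)*(2 + b + 2*b**2))
(95 + n(11/(-3)))*(-19) = (95 + (2 + 2*(11/(-3))**3 + 3*(11/(-3)) + 3*(11/(-3))**2))*(-19) = (95 + (2 + 2*(11*(-1/3))**3 + 3*(11*(-1/3)) + 3*(11*(-1/3))**2))*(-19) = (95 + (2 + 2*(-11/3)**3 + 3*(-11/3) + 3*(-11/3)**2))*(-19) = (95 + (2 + 2*(-1331/27) - 11 + 3*(121/9)))*(-19) = (95 + (2 - 2662/27 - 11 + 121/3))*(-19) = (95 - 1816/27)*(-19) = (749/27)*(-19) = -14231/27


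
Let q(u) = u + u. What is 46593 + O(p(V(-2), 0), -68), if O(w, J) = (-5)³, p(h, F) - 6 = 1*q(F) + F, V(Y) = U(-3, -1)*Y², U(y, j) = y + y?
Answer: 46468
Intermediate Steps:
U(y, j) = 2*y
q(u) = 2*u
V(Y) = -6*Y² (V(Y) = (2*(-3))*Y² = -6*Y²)
p(h, F) = 6 + 3*F (p(h, F) = 6 + (1*(2*F) + F) = 6 + (2*F + F) = 6 + 3*F)
O(w, J) = -125
46593 + O(p(V(-2), 0), -68) = 46593 - 125 = 46468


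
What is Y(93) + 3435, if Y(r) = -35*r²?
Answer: -299280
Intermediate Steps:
Y(93) + 3435 = -35*93² + 3435 = -35*8649 + 3435 = -302715 + 3435 = -299280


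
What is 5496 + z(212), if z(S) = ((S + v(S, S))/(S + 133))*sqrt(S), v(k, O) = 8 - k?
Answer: 5496 + 16*sqrt(53)/345 ≈ 5496.3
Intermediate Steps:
z(S) = 8*sqrt(S)/(133 + S) (z(S) = ((S + (8 - S))/(S + 133))*sqrt(S) = (8/(133 + S))*sqrt(S) = 8*sqrt(S)/(133 + S))
5496 + z(212) = 5496 + 8*sqrt(212)/(133 + 212) = 5496 + 8*(2*sqrt(53))/345 = 5496 + 8*(2*sqrt(53))*(1/345) = 5496 + 16*sqrt(53)/345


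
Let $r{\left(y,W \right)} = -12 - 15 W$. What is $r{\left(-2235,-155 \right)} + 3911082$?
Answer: $3913395$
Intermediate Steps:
$r{\left(-2235,-155 \right)} + 3911082 = \left(-12 - -2325\right) + 3911082 = \left(-12 + 2325\right) + 3911082 = 2313 + 3911082 = 3913395$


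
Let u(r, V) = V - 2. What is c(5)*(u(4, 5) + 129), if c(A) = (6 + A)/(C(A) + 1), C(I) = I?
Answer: 242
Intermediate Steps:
u(r, V) = -2 + V
c(A) = (6 + A)/(1 + A) (c(A) = (6 + A)/(A + 1) = (6 + A)/(1 + A))
c(5)*(u(4, 5) + 129) = ((6 + 5)/(1 + 5))*((-2 + 5) + 129) = (11/6)*(3 + 129) = ((⅙)*11)*132 = (11/6)*132 = 242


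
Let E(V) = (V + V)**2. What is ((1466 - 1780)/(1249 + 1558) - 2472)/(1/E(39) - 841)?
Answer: 2222010648/755916679 ≈ 2.9395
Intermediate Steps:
E(V) = 4*V**2 (E(V) = (2*V)**2 = 4*V**2)
((1466 - 1780)/(1249 + 1558) - 2472)/(1/E(39) - 841) = ((1466 - 1780)/(1249 + 1558) - 2472)/(1/(4*39**2) - 841) = (-314/2807 - 2472)/(1/(4*1521) - 841) = (-314*1/2807 - 2472)/(1/6084 - 841) = (-314/2807 - 2472)/(1/6084 - 841) = -6939218/(2807*(-5116643/6084)) = -6939218/2807*(-6084/5116643) = 2222010648/755916679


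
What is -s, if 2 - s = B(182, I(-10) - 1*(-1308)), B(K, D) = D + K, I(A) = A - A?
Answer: 1488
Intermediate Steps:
I(A) = 0
s = -1488 (s = 2 - ((0 - 1*(-1308)) + 182) = 2 - ((0 + 1308) + 182) = 2 - (1308 + 182) = 2 - 1*1490 = 2 - 1490 = -1488)
-s = -1*(-1488) = 1488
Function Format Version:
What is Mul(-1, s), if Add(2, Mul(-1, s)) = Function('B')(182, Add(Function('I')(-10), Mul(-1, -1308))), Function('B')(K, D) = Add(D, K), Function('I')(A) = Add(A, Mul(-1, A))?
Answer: 1488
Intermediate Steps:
Function('I')(A) = 0
s = -1488 (s = Add(2, Mul(-1, Add(Add(0, Mul(-1, -1308)), 182))) = Add(2, Mul(-1, Add(Add(0, 1308), 182))) = Add(2, Mul(-1, Add(1308, 182))) = Add(2, Mul(-1, 1490)) = Add(2, -1490) = -1488)
Mul(-1, s) = Mul(-1, -1488) = 1488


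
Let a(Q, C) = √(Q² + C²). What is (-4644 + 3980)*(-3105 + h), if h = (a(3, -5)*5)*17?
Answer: 2061720 - 56440*√34 ≈ 1.7326e+6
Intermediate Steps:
a(Q, C) = √(C² + Q²)
h = 85*√34 (h = (√((-5)² + 3²)*5)*17 = (√(25 + 9)*5)*17 = (√34*5)*17 = (5*√34)*17 = 85*√34 ≈ 495.63)
(-4644 + 3980)*(-3105 + h) = (-4644 + 3980)*(-3105 + 85*√34) = -664*(-3105 + 85*√34) = 2061720 - 56440*√34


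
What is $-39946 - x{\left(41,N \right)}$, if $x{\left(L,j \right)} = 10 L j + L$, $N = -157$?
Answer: $24383$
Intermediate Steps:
$x{\left(L,j \right)} = L + 10 L j$ ($x{\left(L,j \right)} = 10 L j + L = L + 10 L j$)
$-39946 - x{\left(41,N \right)} = -39946 - 41 \left(1 + 10 \left(-157\right)\right) = -39946 - 41 \left(1 - 1570\right) = -39946 - 41 \left(-1569\right) = -39946 - -64329 = -39946 + 64329 = 24383$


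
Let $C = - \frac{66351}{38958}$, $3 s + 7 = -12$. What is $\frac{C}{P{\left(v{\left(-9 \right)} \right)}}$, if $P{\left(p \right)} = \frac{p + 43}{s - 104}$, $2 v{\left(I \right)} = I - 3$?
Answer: $\frac{7320727}{1441446} \approx 5.0787$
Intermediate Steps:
$s = - \frac{19}{3}$ ($s = - \frac{7}{3} + \frac{1}{3} \left(-12\right) = - \frac{7}{3} - 4 = - \frac{19}{3} \approx -6.3333$)
$v{\left(I \right)} = - \frac{3}{2} + \frac{I}{2}$ ($v{\left(I \right)} = \frac{I - 3}{2} = \frac{-3 + I}{2} = - \frac{3}{2} + \frac{I}{2}$)
$C = - \frac{22117}{12986}$ ($C = \left(-66351\right) \frac{1}{38958} = - \frac{22117}{12986} \approx -1.7031$)
$P{\left(p \right)} = - \frac{129}{331} - \frac{3 p}{331}$ ($P{\left(p \right)} = \frac{p + 43}{- \frac{19}{3} - 104} = \frac{43 + p}{- \frac{331}{3}} = \left(43 + p\right) \left(- \frac{3}{331}\right) = - \frac{129}{331} - \frac{3 p}{331}$)
$\frac{C}{P{\left(v{\left(-9 \right)} \right)}} = - \frac{22117}{12986 \left(- \frac{129}{331} - \frac{3 \left(- \frac{3}{2} + \frac{1}{2} \left(-9\right)\right)}{331}\right)} = - \frac{22117}{12986 \left(- \frac{129}{331} - \frac{3 \left(- \frac{3}{2} - \frac{9}{2}\right)}{331}\right)} = - \frac{22117}{12986 \left(- \frac{129}{331} - - \frac{18}{331}\right)} = - \frac{22117}{12986 \left(- \frac{129}{331} + \frac{18}{331}\right)} = - \frac{22117}{12986 \left(- \frac{111}{331}\right)} = \left(- \frac{22117}{12986}\right) \left(- \frac{331}{111}\right) = \frac{7320727}{1441446}$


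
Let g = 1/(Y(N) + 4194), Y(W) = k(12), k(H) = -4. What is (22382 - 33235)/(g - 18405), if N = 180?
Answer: 45474070/77116949 ≈ 0.58968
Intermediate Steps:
Y(W) = -4
g = 1/4190 (g = 1/(-4 + 4194) = 1/4190 ≈ 0.00023866)
(22382 - 33235)/(g - 18405) = (22382 - 33235)/(1/4190 - 18405) = -10853/(-77116949/4190) = -10853*(-4190/77116949) = 45474070/77116949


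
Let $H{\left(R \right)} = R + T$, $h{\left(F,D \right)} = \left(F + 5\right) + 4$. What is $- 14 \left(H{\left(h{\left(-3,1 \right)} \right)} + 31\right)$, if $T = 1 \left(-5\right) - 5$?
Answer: $-378$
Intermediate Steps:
$h{\left(F,D \right)} = 9 + F$ ($h{\left(F,D \right)} = \left(5 + F\right) + 4 = 9 + F$)
$T = -10$ ($T = -5 - 5 = -10$)
$H{\left(R \right)} = -10 + R$ ($H{\left(R \right)} = R - 10 = -10 + R$)
$- 14 \left(H{\left(h{\left(-3,1 \right)} \right)} + 31\right) = - 14 \left(\left(-10 + \left(9 - 3\right)\right) + 31\right) = - 14 \left(\left(-10 + 6\right) + 31\right) = - 14 \left(-4 + 31\right) = \left(-14\right) 27 = -378$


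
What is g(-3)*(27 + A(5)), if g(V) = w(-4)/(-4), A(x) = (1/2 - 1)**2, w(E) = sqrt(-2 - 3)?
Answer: -109*I*sqrt(5)/16 ≈ -15.233*I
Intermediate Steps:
w(E) = I*sqrt(5) (w(E) = sqrt(-5) = I*sqrt(5))
A(x) = 1/4 (A(x) = (1/2 - 1)**2 = (-1/2)**2 = 1/4)
g(V) = -I*sqrt(5)/4 (g(V) = (I*sqrt(5))/(-4) = (I*sqrt(5))*(-1/4) = -I*sqrt(5)/4)
g(-3)*(27 + A(5)) = (-I*sqrt(5)/4)*(27 + 1/4) = -I*sqrt(5)/4*(109/4) = -109*I*sqrt(5)/16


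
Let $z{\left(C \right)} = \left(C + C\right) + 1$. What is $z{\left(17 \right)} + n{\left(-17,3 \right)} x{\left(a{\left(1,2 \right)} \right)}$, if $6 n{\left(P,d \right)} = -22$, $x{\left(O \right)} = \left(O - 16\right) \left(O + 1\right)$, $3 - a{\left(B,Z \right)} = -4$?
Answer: $299$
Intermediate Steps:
$z{\left(C \right)} = 1 + 2 C$ ($z{\left(C \right)} = 2 C + 1 = 1 + 2 C$)
$a{\left(B,Z \right)} = 7$ ($a{\left(B,Z \right)} = 3 - -4 = 3 + 4 = 7$)
$x{\left(O \right)} = \left(1 + O\right) \left(-16 + O\right)$ ($x{\left(O \right)} = \left(-16 + O\right) \left(1 + O\right) = \left(1 + O\right) \left(-16 + O\right)$)
$n{\left(P,d \right)} = - \frac{11}{3}$ ($n{\left(P,d \right)} = \frac{1}{6} \left(-22\right) = - \frac{11}{3}$)
$z{\left(17 \right)} + n{\left(-17,3 \right)} x{\left(a{\left(1,2 \right)} \right)} = \left(1 + 2 \cdot 17\right) - \frac{11 \left(-16 + 7^{2} - 105\right)}{3} = \left(1 + 34\right) - \frac{11 \left(-16 + 49 - 105\right)}{3} = 35 - -264 = 35 + 264 = 299$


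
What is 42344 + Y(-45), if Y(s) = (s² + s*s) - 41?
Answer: 46353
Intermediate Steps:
Y(s) = -41 + 2*s² (Y(s) = (s² + s²) - 41 = 2*s² - 41 = -41 + 2*s²)
42344 + Y(-45) = 42344 + (-41 + 2*(-45)²) = 42344 + (-41 + 2*2025) = 42344 + (-41 + 4050) = 42344 + 4009 = 46353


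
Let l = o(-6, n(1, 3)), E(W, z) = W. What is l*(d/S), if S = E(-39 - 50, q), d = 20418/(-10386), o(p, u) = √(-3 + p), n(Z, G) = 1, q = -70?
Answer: 3403*I/51353 ≈ 0.066267*I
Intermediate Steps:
d = -3403/1731 (d = 20418*(-1/10386) = -3403/1731 ≈ -1.9659)
S = -89 (S = -39 - 50 = -89)
l = 3*I (l = √(-3 - 6) = √(-9) = 3*I ≈ 3.0*I)
l*(d/S) = (3*I)*(-3403/1731/(-89)) = (3*I)*(-3403/1731*(-1/89)) = (3*I)*(3403/154059) = 3403*I/51353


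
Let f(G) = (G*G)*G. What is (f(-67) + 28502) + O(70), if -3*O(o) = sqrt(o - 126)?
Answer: -272261 - 2*I*sqrt(14)/3 ≈ -2.7226e+5 - 2.4944*I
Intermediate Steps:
f(G) = G**3 (f(G) = G**2*G = G**3)
O(o) = -sqrt(-126 + o)/3 (O(o) = -sqrt(o - 126)/3 = -sqrt(-126 + o)/3)
(f(-67) + 28502) + O(70) = ((-67)**3 + 28502) - sqrt(-126 + 70)/3 = (-300763 + 28502) - 2*I*sqrt(14)/3 = -272261 - 2*I*sqrt(14)/3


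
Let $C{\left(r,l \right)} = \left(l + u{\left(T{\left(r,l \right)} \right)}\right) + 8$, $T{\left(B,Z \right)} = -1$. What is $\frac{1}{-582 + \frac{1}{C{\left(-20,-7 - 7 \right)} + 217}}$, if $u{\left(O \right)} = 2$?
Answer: $- \frac{213}{123965} \approx -0.0017182$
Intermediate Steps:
$C{\left(r,l \right)} = 10 + l$ ($C{\left(r,l \right)} = \left(l + 2\right) + 8 = \left(2 + l\right) + 8 = 10 + l$)
$\frac{1}{-582 + \frac{1}{C{\left(-20,-7 - 7 \right)} + 217}} = \frac{1}{-582 + \frac{1}{\left(10 - 14\right) + 217}} = \frac{1}{-582 + \frac{1}{-4 + 217}} = \frac{1}{-582 + \frac{1}{213}} = \frac{1}{- \frac{123965}{213}} = - \frac{213}{123965}$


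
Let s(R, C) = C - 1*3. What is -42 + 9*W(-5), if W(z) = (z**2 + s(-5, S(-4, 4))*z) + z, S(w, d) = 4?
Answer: 93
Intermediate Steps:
s(R, C) = -3 + C (s(R, C) = C - 3 = -3 + C)
W(z) = z**2 + 2*z (W(z) = (z**2 + (-3 + 4)*z) + z = (z**2 + 1*z) + z = (z**2 + z) + z = (z + z**2) + z = z**2 + 2*z)
-42 + 9*W(-5) = -42 + 9*(-5*(2 - 5)) = -42 + 9*(-5*(-3)) = -42 + 9*15 = -42 + 135 = 93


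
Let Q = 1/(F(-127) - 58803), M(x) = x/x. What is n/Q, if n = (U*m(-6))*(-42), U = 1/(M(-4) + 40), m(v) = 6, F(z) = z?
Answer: 14850360/41 ≈ 3.6220e+5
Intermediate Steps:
M(x) = 1
U = 1/41 (U = 1/(1 + 40) = 1/41 ≈ 0.024390)
Q = -1/58930 (Q = 1/(-127 - 58803) = 1/(-58930) = -1/58930 ≈ -1.6969e-5)
n = -252/41 (n = ((1/41)*6)*(-42) = (6/41)*(-42) = -252/41 ≈ -6.1463)
n/Q = -252/(41*(-1/58930)) = -252/41*(-58930) = 14850360/41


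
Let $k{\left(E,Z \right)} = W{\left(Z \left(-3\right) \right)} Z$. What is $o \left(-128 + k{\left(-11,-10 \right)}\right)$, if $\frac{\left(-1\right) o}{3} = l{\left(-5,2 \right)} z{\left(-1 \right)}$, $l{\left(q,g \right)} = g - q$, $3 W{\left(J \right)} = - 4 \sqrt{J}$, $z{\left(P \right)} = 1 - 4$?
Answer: $-8064 + 840 \sqrt{30} \approx -3463.1$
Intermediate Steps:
$z{\left(P \right)} = -3$ ($z{\left(P \right)} = 1 - 4 = -3$)
$W{\left(J \right)} = - \frac{4 \sqrt{J}}{3}$ ($W{\left(J \right)} = \frac{\left(-4\right) \sqrt{J}}{3} = - \frac{4 \sqrt{J}}{3}$)
$k{\left(E,Z \right)} = - \frac{4 Z \sqrt{3} \sqrt{- Z}}{3}$ ($k{\left(E,Z \right)} = - \frac{4 \sqrt{Z \left(-3\right)}}{3} Z = - \frac{4 \sqrt{- 3 Z}}{3} Z = - \frac{4 \sqrt{3} \sqrt{- Z}}{3} Z = - \frac{4 Z \sqrt{3} \sqrt{- Z}}{3}$)
$o = 63$ ($o = - 3 \left(2 - -5\right) \left(-3\right) = - 3 \left(2 + 5\right) \left(-3\right) = - 3 \cdot 7 \left(-3\right) = \left(-3\right) \left(-21\right) = 63$)
$o \left(-128 + k{\left(-11,-10 \right)}\right) = 63 \left(-128 + \frac{4 \sqrt{3} \left(\left(-1\right) \left(-10\right)\right)^{\frac{3}{2}}}{3}\right) = 63 \left(-128 + \frac{4 \sqrt{3} \cdot 10^{\frac{3}{2}}}{3}\right) = 63 \left(-128 + \frac{4 \sqrt{3} \cdot 10 \sqrt{10}}{3}\right) = 63 \left(-128 + \frac{40 \sqrt{30}}{3}\right) = -8064 + 840 \sqrt{30}$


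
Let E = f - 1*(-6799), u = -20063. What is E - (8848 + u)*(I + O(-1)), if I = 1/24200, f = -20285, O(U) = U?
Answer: -119550597/4840 ≈ -24701.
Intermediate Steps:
I = 1/24200 ≈ 4.1322e-5
E = -13486 (E = -20285 - 1*(-6799) = -20285 + 6799 = -13486)
E - (8848 + u)*(I + O(-1)) = -13486 - (8848 - 20063)*(1/24200 - 1) = -13486 - (-11215)*(-24199)/24200 = -13486 - 1*54278357/4840 = -13486 - 54278357/4840 = -119550597/4840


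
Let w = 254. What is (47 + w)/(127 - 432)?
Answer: -301/305 ≈ -0.98689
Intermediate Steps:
(47 + w)/(127 - 432) = (47 + 254)/(127 - 432) = 301/(-305) = 301*(-1/305) = -301/305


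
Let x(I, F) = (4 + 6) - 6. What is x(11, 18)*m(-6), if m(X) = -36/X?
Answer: 24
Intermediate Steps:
x(I, F) = 4 (x(I, F) = 10 - 6 = 4)
x(11, 18)*m(-6) = 4*(-36/(-6)) = 4*(-36*(-⅙)) = 4*6 = 24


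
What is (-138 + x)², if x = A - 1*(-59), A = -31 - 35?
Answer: 21025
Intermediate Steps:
A = -66
x = -7 (x = -66 - 1*(-59) = -66 + 59 = -7)
(-138 + x)² = (-138 - 7)² = (-145)² = 21025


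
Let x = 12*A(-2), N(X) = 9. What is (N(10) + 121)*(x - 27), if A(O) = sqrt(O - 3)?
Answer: -3510 + 1560*I*sqrt(5) ≈ -3510.0 + 3488.3*I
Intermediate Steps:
A(O) = sqrt(-3 + O)
x = 12*I*sqrt(5) (x = 12*sqrt(-3 - 2) = 12*sqrt(-5) = 12*(I*sqrt(5)) = 12*I*sqrt(5) ≈ 26.833*I)
(N(10) + 121)*(x - 27) = (9 + 121)*(12*I*sqrt(5) - 27) = 130*(-27 + 12*I*sqrt(5)) = -3510 + 1560*I*sqrt(5)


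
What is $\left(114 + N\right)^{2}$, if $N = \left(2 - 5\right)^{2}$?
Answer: $15129$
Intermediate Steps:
$N = 9$ ($N = \left(-3\right)^{2} = 9$)
$\left(114 + N\right)^{2} = \left(114 + 9\right)^{2} = 123^{2} = 15129$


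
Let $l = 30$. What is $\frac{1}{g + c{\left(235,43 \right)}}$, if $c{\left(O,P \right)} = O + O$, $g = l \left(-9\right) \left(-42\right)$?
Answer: $\frac{1}{11810} \approx 8.4674 \cdot 10^{-5}$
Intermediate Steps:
$g = 11340$ ($g = 30 \left(-9\right) \left(-42\right) = \left(-270\right) \left(-42\right) = 11340$)
$c{\left(O,P \right)} = 2 O$
$\frac{1}{g + c{\left(235,43 \right)}} = \frac{1}{11340 + 2 \cdot 235} = \frac{1}{11340 + 470} = \frac{1}{11810}$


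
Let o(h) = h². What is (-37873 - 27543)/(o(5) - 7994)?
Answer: 5032/613 ≈ 8.2088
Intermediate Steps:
(-37873 - 27543)/(o(5) - 7994) = (-37873 - 27543)/(5² - 7994) = -65416/(25 - 7994) = -65416/(-7969) = -65416*(-1/7969) = 5032/613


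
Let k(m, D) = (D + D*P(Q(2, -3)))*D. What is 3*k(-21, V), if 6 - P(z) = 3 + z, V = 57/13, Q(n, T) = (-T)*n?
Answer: -19494/169 ≈ -115.35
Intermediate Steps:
Q(n, T) = -T*n
V = 57/13 (V = 57*(1/13) = 57/13 ≈ 4.3846)
P(z) = 3 - z (P(z) = 6 - (3 + z) = 6 + (-3 - z) = 3 - z)
k(m, D) = -2*D² (k(m, D) = (D + D*(3 - (-1)*(-3)*2))*D = (D + D*(3 - 1*6))*D = (D + D*(3 - 6))*D = (D + D*(-3))*D = (D - 3*D)*D = (-2*D)*D = -2*D²)
3*k(-21, V) = 3*(-2*(57/13)²) = 3*(-2*3249/169) = 3*(-6498/169) = -19494/169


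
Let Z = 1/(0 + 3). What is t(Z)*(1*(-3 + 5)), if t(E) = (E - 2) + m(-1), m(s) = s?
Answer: -16/3 ≈ -5.3333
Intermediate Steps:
Z = ⅓ (Z = 1/3 = ⅓ ≈ 0.33333)
t(E) = -3 + E (t(E) = (E - 2) - 1 = (-2 + E) - 1 = -3 + E)
t(Z)*(1*(-3 + 5)) = (-3 + ⅓)*(1*(-3 + 5)) = -8*2/3 = -8/3*2 = -16/3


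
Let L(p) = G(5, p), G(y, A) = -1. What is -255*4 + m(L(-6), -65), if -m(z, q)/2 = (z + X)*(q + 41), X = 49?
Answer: 1284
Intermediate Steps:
L(p) = -1
m(z, q) = -2*(41 + q)*(49 + z) (m(z, q) = -2*(z + 49)*(q + 41) = -2*(49 + z)*(41 + q) = -2*(41 + q)*(49 + z))
-255*4 + m(L(-6), -65) = -255*4 + (-4018 - 98*(-65) - 82*(-1) - 2*(-65)*(-1)) = -1020 + (-4018 + 6370 + 82 - 130) = -1020 + 2304 = 1284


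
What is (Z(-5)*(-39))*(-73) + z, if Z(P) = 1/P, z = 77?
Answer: -2462/5 ≈ -492.40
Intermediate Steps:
(Z(-5)*(-39))*(-73) + z = (-39/(-5))*(-73) + 77 = -⅕*(-39)*(-73) + 77 = (39/5)*(-73) + 77 = -2847/5 + 77 = -2462/5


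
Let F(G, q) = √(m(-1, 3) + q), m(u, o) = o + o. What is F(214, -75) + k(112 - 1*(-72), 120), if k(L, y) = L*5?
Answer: 920 + I*√69 ≈ 920.0 + 8.3066*I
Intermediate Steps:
m(u, o) = 2*o
F(G, q) = √(6 + q) (F(G, q) = √(2*3 + q) = √(6 + q))
k(L, y) = 5*L
F(214, -75) + k(112 - 1*(-72), 120) = √(6 - 75) + 5*(112 - 1*(-72)) = √(-69) + 5*(112 + 72) = I*√69 + 5*184 = I*√69 + 920 = 920 + I*√69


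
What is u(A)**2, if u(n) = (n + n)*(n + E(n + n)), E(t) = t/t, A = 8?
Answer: 20736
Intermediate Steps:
E(t) = 1
u(n) = 2*n*(1 + n) (u(n) = (n + n)*(n + 1) = (2*n)*(1 + n) = 2*n*(1 + n))
u(A)**2 = (2*8*(1 + 8))**2 = (2*8*9)**2 = 144**2 = 20736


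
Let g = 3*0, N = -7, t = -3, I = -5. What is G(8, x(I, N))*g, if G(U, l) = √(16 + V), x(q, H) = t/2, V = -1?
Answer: 0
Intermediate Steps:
x(q, H) = -3/2
G(U, l) = √15 (G(U, l) = √(16 - 1) = √15)
g = 0
G(8, x(I, N))*g = √15*0 = 0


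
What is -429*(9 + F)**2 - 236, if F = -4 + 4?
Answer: -34985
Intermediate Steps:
F = 0
-429*(9 + F)**2 - 236 = -429*(9 + 0)**2 - 236 = -429*9**2 - 236 = -429*81 - 236 = -34749 - 236 = -34985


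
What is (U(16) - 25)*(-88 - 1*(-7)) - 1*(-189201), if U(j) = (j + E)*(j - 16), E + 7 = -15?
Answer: 191226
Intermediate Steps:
E = -22 (E = -7 - 15 = -22)
U(j) = (-22 + j)*(-16 + j) (U(j) = (j - 22)*(j - 16) = (-22 + j)*(-16 + j))
(U(16) - 25)*(-88 - 1*(-7)) - 1*(-189201) = ((352 + 16² - 38*16) - 25)*(-88 - 1*(-7)) - 1*(-189201) = ((352 + 256 - 608) - 25)*(-88 + 7) + 189201 = (0 - 25)*(-81) + 189201 = -25*(-81) + 189201 = 2025 + 189201 = 191226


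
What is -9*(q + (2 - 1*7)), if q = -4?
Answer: 81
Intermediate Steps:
-9*(q + (2 - 1*7)) = -9*(-4 + (2 - 1*7)) = -9*(-4 + (2 - 7)) = -9*(-4 - 5) = -9*(-9) = 81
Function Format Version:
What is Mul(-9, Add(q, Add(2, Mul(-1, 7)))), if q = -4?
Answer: 81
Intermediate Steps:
Mul(-9, Add(q, Add(2, Mul(-1, 7)))) = Mul(-9, Add(-4, Add(2, Mul(-1, 7)))) = Mul(-9, Add(-4, Add(2, -7))) = Mul(-9, Add(-4, -5)) = Mul(-9, -9) = 81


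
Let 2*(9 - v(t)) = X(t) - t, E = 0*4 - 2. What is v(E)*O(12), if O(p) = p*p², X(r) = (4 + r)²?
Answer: 10368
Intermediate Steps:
O(p) = p³
E = -2 (E = 0 - 2 = -2)
v(t) = 9 + t/2 - (4 + t)²/2 (v(t) = 9 - ((4 + t)² - t)/2 = 9 + (t/2 - (4 + t)²/2) = 9 + t/2 - (4 + t)²/2)
v(E)*O(12) = (9 + (½)*(-2) - (4 - 2)²/2)*12³ = (9 - 1 - ½*2²)*1728 = (9 - 1 - ½*4)*1728 = (9 - 1 - 2)*1728 = 6*1728 = 10368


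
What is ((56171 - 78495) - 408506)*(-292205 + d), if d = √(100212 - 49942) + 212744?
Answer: 34234182630 - 430830*√50270 ≈ 3.4138e+10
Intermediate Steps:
d = 212744 + √50270 (d = √50270 + 212744 = 212744 + √50270 ≈ 2.1297e+5)
((56171 - 78495) - 408506)*(-292205 + d) = ((56171 - 78495) - 408506)*(-292205 + (212744 + √50270)) = (-22324 - 408506)*(-79461 + √50270) = -430830*(-79461 + √50270) = 34234182630 - 430830*√50270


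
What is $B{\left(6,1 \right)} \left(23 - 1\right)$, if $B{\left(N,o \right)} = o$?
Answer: $22$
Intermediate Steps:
$B{\left(6,1 \right)} \left(23 - 1\right) = 1 \left(23 - 1\right) = 1 \cdot 22 = 22$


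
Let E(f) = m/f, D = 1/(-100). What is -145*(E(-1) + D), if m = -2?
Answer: -5771/20 ≈ -288.55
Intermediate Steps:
D = -1/100 ≈ -0.010000
E(f) = -2/f
-145*(E(-1) + D) = -145*(-2/(-1) - 1/100) = -145*(-2*(-1) - 1/100) = -145*(2 - 1/100) = -145*199/100 = -5771/20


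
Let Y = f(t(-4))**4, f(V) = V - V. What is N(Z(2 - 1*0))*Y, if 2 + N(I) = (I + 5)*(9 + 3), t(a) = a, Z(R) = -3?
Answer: 0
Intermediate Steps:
f(V) = 0
N(I) = 58 + 12*I (N(I) = -2 + (I + 5)*(9 + 3) = -2 + (5 + I)*12 = -2 + (60 + 12*I) = 58 + 12*I)
Y = 0 (Y = 0**4 = 0)
N(Z(2 - 1*0))*Y = (58 + 12*(-3))*0 = (58 - 36)*0 = 22*0 = 0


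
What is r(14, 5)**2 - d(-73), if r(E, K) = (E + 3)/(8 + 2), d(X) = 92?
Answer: -8911/100 ≈ -89.110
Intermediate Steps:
r(E, K) = 3/10 + E/10 (r(E, K) = (3 + E)/10 = (3 + E)*(1/10) = 3/10 + E/10)
r(14, 5)**2 - d(-73) = (3/10 + (1/10)*14)**2 - 1*92 = (3/10 + 7/5)**2 - 92 = (17/10)**2 - 92 = 289/100 - 92 = -8911/100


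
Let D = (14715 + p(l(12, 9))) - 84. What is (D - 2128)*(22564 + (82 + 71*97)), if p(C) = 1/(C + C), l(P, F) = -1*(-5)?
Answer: 3692540523/10 ≈ 3.6925e+8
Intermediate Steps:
l(P, F) = 5
p(C) = 1/(2*C)
D = 146311/10 (D = (14715 + (½)/5) - 84 = (14715 + (½)*(⅕)) - 84 = (14715 + ⅒) - 84 = 147151/10 - 84 = 146311/10 ≈ 14631.)
(D - 2128)*(22564 + (82 + 71*97)) = (146311/10 - 2128)*(22564 + (82 + 71*97)) = 125031*(22564 + (82 + 6887))/10 = 125031*(22564 + 6969)/10 = (125031/10)*29533 = 3692540523/10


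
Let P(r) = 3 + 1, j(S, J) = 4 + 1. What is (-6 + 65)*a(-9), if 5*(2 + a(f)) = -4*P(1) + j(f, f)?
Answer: -1239/5 ≈ -247.80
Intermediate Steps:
j(S, J) = 5
P(r) = 4
a(f) = -21/5 (a(f) = -2 + (-4*4 + 5)/5 = -2 + (-16 + 5)/5 = -2 + (1/5)*(-11) = -2 - 11/5 = -21/5)
(-6 + 65)*a(-9) = (-6 + 65)*(-21/5) = 59*(-21/5) = -1239/5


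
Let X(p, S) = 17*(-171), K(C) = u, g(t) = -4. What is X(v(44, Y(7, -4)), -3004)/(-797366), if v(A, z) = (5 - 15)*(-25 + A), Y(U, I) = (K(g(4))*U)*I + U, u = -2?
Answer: 2907/797366 ≈ 0.0036458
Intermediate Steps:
K(C) = -2
Y(U, I) = U - 2*I*U (Y(U, I) = (-2*U)*I + U = -2*I*U + U = U - 2*I*U)
v(A, z) = 250 - 10*A (v(A, z) = -10*(-25 + A) = 250 - 10*A)
X(p, S) = -2907
X(v(44, Y(7, -4)), -3004)/(-797366) = -2907/(-797366) = -2907*(-1/797366) = 2907/797366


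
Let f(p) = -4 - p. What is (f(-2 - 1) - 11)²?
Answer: 144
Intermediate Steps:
(f(-2 - 1) - 11)² = ((-4 - (-2 - 1)) - 11)² = ((-4 - 1*(-3)) - 11)² = ((-4 + 3) - 11)² = (-1 - 11)² = (-12)² = 144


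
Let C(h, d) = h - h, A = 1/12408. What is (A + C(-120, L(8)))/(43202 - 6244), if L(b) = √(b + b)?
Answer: 1/458574864 ≈ 2.1807e-9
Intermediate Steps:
L(b) = √2*√b (L(b) = √(2*b) = √2*√b)
A = 1/12408 ≈ 8.0593e-5
C(h, d) = 0
(A + C(-120, L(8)))/(43202 - 6244) = (1/12408 + 0)/(43202 - 6244) = (1/12408)/36958 = (1/12408)*(1/36958) = 1/458574864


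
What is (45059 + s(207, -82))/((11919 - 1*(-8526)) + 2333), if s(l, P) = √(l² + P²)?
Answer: 6437/3254 + √49573/22778 ≈ 1.9880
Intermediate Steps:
s(l, P) = √(P² + l²)
(45059 + s(207, -82))/((11919 - 1*(-8526)) + 2333) = (45059 + √((-82)² + 207²))/((11919 - 1*(-8526)) + 2333) = (45059 + √(6724 + 42849))/((11919 + 8526) + 2333) = (45059 + √49573)/(20445 + 2333) = (45059 + √49573)/22778 = (45059 + √49573)*(1/22778) = 6437/3254 + √49573/22778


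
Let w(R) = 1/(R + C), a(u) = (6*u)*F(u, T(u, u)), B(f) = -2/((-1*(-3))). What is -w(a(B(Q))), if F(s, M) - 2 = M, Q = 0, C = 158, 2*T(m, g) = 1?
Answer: -1/148 ≈ -0.0067568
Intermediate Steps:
T(m, g) = 1/2 (T(m, g) = (1/2)*1 = 1/2)
F(s, M) = 2 + M
B(f) = -2/3
a(u) = 15*u (a(u) = (6*u)*(2 + 1/2) = (6*u)*(5/2) = 15*u)
w(R) = 1/(158 + R) (w(R) = 1/(R + 158) = 1/(158 + R))
-w(a(B(Q))) = -1/(158 + 15*(-2/3)) = -1/(158 - 10) = -1/148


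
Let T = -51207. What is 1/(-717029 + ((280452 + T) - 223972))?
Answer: -1/711756 ≈ -1.4050e-6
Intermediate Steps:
1/(-717029 + ((280452 + T) - 223972)) = 1/(-717029 + ((280452 - 51207) - 223972)) = 1/(-717029 + (229245 - 223972)) = 1/(-717029 + 5273) = 1/(-711756) = -1/711756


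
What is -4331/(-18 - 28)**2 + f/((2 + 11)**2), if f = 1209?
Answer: 140485/27508 ≈ 5.1071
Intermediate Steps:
-4331/(-18 - 28)**2 + f/((2 + 11)**2) = -4331/(-18 - 28)**2 + 1209/((2 + 11)**2) = -4331/((-46)**2) + 1209/(13**2) = -4331/2116 + 1209/169 = -4331*1/2116 + 1209*(1/169) = -4331/2116 + 93/13 = 140485/27508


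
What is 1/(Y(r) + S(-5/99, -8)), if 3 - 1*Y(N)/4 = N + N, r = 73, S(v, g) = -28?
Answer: -1/600 ≈ -0.0016667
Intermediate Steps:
Y(N) = 12 - 8*N (Y(N) = 12 - 4*(N + N) = 12 - 8*N)
1/(Y(r) + S(-5/99, -8)) = 1/((12 - 8*73) - 28) = 1/((12 - 584) - 28) = 1/(-572 - 28) = 1/(-600) = -1/600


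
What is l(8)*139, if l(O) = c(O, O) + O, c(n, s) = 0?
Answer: 1112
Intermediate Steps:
l(O) = O (l(O) = 0 + O = O)
l(8)*139 = 8*139 = 1112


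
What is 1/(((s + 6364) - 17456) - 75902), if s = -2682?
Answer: -1/89676 ≈ -1.1151e-5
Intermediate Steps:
1/(((s + 6364) - 17456) - 75902) = 1/(((-2682 + 6364) - 17456) - 75902) = 1/((3682 - 17456) - 75902) = 1/(-13774 - 75902) = 1/(-89676) = -1/89676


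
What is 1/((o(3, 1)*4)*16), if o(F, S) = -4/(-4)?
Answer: 1/64 ≈ 0.015625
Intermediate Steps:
o(F, S) = 1 (o(F, S) = -4*(-¼) = 1)
1/((o(3, 1)*4)*16) = 1/((1*4)*16) = 1/(4*16) = 1/64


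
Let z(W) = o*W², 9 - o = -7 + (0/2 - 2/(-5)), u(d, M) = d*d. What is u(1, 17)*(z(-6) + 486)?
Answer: 5238/5 ≈ 1047.6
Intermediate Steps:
u(d, M) = d²
o = 78/5 (o = 9 - (-7 + (0/2 - 2/(-5))) = 9 - (-7 + (0*(½) - 2*(-⅕))) = 9 - (-7 + (0 + ⅖)) = 9 - (-7 + ⅖) = 9 - 1*(-33/5) = 9 + 33/5 = 78/5 ≈ 15.600)
z(W) = 78*W²/5
u(1, 17)*(z(-6) + 486) = 1²*((78/5)*(-6)² + 486) = 1*((78/5)*36 + 486) = 1*(2808/5 + 486) = 1*(5238/5) = 5238/5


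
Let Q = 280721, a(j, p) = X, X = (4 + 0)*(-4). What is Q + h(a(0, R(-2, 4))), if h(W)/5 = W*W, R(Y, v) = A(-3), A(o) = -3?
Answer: 282001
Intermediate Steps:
R(Y, v) = -3
X = -16 (X = 4*(-4) = -16)
a(j, p) = -16
h(W) = 5*W² (h(W) = 5*(W*W) = 5*W²)
Q + h(a(0, R(-2, 4))) = 280721 + 5*(-16)² = 280721 + 5*256 = 280721 + 1280 = 282001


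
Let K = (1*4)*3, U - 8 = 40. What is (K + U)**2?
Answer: 3600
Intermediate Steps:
U = 48 (U = 8 + 40 = 48)
K = 12 (K = 4*3 = 12)
(K + U)**2 = (12 + 48)**2 = 60**2 = 3600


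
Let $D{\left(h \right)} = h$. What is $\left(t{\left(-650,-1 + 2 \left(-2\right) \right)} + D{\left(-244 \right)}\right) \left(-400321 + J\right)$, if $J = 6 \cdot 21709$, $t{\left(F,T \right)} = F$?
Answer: $241439898$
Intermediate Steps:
$J = 130254$
$\left(t{\left(-650,-1 + 2 \left(-2\right) \right)} + D{\left(-244 \right)}\right) \left(-400321 + J\right) = \left(-650 - 244\right) \left(-400321 + 130254\right) = \left(-894\right) \left(-270067\right) = 241439898$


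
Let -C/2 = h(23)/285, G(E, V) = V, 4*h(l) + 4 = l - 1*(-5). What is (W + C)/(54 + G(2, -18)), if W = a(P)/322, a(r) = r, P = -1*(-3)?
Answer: -1003/1101240 ≈ -0.00091079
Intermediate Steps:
h(l) = 1/4 + l/4 (h(l) = -1 + (l - 1*(-5))/4 = -1 + (l + 5)/4 = -1 + (5 + l)/4 = -1 + (5/4 + l/4) = 1/4 + l/4)
P = 3
W = 3/322 ≈ 0.0093168
C = -4/95 (C = -2*(1/4 + (1/4)*23)/285 = -2*(1/4 + 23/4)/285 = -12/285 = -2*2/95 = -4/95 ≈ -0.042105)
(W + C)/(54 + G(2, -18)) = (3/322 - 4/95)/(54 - 18) = -1003/30590/36 = -1003/30590*1/36 = -1003/1101240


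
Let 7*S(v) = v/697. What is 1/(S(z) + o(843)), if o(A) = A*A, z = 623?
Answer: 697/495322442 ≈ 1.4072e-6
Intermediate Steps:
S(v) = v/4879 (S(v) = (v/697)/7 = v/4879)
o(A) = A²
1/(S(z) + o(843)) = 1/((1/4879)*623 + 843²) = 1/(89/697 + 710649) = 1/(495322442/697) = 697/495322442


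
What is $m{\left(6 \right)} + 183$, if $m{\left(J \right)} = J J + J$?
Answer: $225$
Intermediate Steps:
$m{\left(J \right)} = J + J^{2}$ ($m{\left(J \right)} = J^{2} + J = J + J^{2}$)
$m{\left(6 \right)} + 183 = 6 \left(1 + 6\right) + 183 = 6 \cdot 7 + 183 = 42 + 183 = 225$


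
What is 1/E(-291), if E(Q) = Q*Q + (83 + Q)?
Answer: 1/84473 ≈ 1.1838e-5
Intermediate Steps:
E(Q) = 83 + Q + Q² (E(Q) = Q² + (83 + Q) = 83 + Q + Q²)
1/E(-291) = 1/(83 - 291 + (-291)²) = 1/(83 - 291 + 84681) = 1/84473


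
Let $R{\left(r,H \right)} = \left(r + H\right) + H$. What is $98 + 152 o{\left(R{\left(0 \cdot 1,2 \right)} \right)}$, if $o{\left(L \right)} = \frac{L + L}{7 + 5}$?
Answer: $\frac{598}{3} \approx 199.33$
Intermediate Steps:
$R{\left(r,H \right)} = r + 2 H$ ($R{\left(r,H \right)} = \left(H + r\right) + H = r + 2 H$)
$o{\left(L \right)} = \frac{L}{6}$ ($o{\left(L \right)} = \frac{2 L}{12} = 2 L \frac{1}{12} = \frac{L}{6}$)
$98 + 152 o{\left(R{\left(0 \cdot 1,2 \right)} \right)} = 98 + 152 \frac{0 \cdot 1 + 2 \cdot 2}{6} = 98 + 152 \frac{0 + 4}{6} = 98 + 152 \cdot \frac{1}{6} \cdot 4 = 98 + 152 \cdot \frac{2}{3} = 98 + \frac{304}{3} = \frac{598}{3}$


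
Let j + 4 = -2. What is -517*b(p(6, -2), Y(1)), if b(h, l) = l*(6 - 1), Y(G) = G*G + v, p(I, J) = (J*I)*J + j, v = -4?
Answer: 7755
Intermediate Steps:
j = -6 (j = -4 - 2 = -6)
p(I, J) = -6 + I*J² (p(I, J) = (J*I)*J - 6 = (I*J)*J - 6 = I*J² - 6 = -6 + I*J²)
Y(G) = -4 + G² (Y(G) = G*G - 4 = G² - 4 = -4 + G²)
b(h, l) = 5*l (b(h, l) = l*5 = 5*l)
-517*b(p(6, -2), Y(1)) = -2585*(-4 + 1²) = -2585*(-4 + 1) = -2585*(-3) = -517*(-15) = 7755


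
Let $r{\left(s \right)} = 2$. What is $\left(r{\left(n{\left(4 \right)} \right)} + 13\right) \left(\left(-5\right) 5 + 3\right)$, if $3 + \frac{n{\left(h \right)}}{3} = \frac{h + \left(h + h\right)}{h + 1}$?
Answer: $-330$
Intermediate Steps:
$n{\left(h \right)} = -9 + \frac{9 h}{1 + h}$ ($n{\left(h \right)} = -9 + 3 \frac{h + \left(h + h\right)}{h + 1} = -9 + 3 \frac{h + 2 h}{1 + h} = -9 + 3 \frac{3 h}{1 + h} = -9 + \frac{9 h}{1 + h}$)
$\left(r{\left(n{\left(4 \right)} \right)} + 13\right) \left(\left(-5\right) 5 + 3\right) = \left(2 + 13\right) \left(\left(-5\right) 5 + 3\right) = 15 \left(-25 + 3\right) = 15 \left(-22\right) = -330$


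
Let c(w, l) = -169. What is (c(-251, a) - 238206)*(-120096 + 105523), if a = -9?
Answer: 3473838875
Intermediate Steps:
(c(-251, a) - 238206)*(-120096 + 105523) = (-169 - 238206)*(-120096 + 105523) = -238375*(-14573) = 3473838875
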